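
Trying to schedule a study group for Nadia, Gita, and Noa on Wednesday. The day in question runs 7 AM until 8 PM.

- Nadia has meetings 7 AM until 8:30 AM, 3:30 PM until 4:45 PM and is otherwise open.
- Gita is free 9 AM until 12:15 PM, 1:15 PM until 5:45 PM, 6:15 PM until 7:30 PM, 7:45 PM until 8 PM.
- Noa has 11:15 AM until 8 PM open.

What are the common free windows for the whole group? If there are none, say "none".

11:15-12:15, 13:15-15:30, 16:45-17:45, 18:15-19:30, 19:45-20:00

Nadia free: 08:30-15:30, 16:45-20:00 (invert busy blocks within the working day).
Gita free: 09:00-12:15, 13:15-17:45, 18:15-19:30, 19:45-20:00.
Noa free: 11:15-20:00.
Nadia ∩ Gita: 09:00-12:15, 13:15-15:30, 16:45-17:45, 18:15-19:30, 19:45-20:00.
Nadia ∩ Gita ∩ Noa: 11:15-12:15, 13:15-15:30, 16:45-17:45, 18:15-19:30, 19:45-20:00.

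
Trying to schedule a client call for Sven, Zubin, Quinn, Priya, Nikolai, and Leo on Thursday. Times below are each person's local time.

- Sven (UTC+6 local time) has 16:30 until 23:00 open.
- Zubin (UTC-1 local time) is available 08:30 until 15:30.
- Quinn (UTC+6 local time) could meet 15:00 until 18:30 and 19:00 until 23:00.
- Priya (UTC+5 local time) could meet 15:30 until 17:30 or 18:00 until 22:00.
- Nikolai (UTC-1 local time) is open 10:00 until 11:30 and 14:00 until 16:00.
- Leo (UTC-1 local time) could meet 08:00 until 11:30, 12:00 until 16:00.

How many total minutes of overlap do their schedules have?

Sven in UTC: 10:30-17:00 (subtract 6h to convert from UTC+6).
Zubin in UTC: 09:30-16:30 (add 1h to convert from UTC-1).
Quinn in UTC: 09:00-12:30, 13:00-17:00 (subtract 6h to convert from UTC+6).
Priya in UTC: 10:30-12:30, 13:00-17:00 (subtract 5h to convert from UTC+5).
Nikolai in UTC: 11:00-12:30, 15:00-17:00 (add 1h to convert from UTC-1).
Leo in UTC: 09:00-12:30, 13:00-17:00 (add 1h to convert from UTC-1).
Sven ∩ Zubin: 10:30-16:30.
Sven ∩ Zubin ∩ Quinn: 10:30-12:30, 13:00-16:30.
Sven ∩ Zubin ∩ Quinn ∩ Priya: 10:30-12:30, 13:00-16:30.
Sven ∩ Zubin ∩ Quinn ∩ Priya ∩ Nikolai: 11:00-12:30, 15:00-16:30.
Sven ∩ Zubin ∩ Quinn ∩ Priya ∩ Nikolai ∩ Leo: 11:00-12:30, 15:00-16:30.
Summing the common windows: 90 + 90 = 180 minutes.

180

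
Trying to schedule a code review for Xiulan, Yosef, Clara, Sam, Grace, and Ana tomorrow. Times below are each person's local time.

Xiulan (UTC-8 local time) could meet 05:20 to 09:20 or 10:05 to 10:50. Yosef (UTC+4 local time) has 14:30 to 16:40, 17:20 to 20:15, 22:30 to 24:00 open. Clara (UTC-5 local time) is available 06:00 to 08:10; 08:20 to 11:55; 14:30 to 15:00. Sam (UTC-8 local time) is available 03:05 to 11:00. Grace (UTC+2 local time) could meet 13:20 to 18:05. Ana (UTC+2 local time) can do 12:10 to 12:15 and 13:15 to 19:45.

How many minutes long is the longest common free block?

Xiulan in UTC: 13:20-17:20, 18:05-18:50 (add 8h to convert from UTC-8).
Yosef in UTC: 10:30-12:40, 13:20-16:15, 18:30-20:00 (subtract 4h to convert from UTC+4).
Clara in UTC: 11:00-13:10, 13:20-16:55, 19:30-20:00 (add 5h to convert from UTC-5).
Sam in UTC: 11:05-19:00 (add 8h to convert from UTC-8).
Grace in UTC: 11:20-16:05 (subtract 2h to convert from UTC+2).
Ana in UTC: 10:10-10:15, 11:15-17:45 (subtract 2h to convert from UTC+2).
Xiulan ∩ Yosef: 13:20-16:15, 18:30-18:50.
Xiulan ∩ Yosef ∩ Clara: 13:20-16:15.
Xiulan ∩ Yosef ∩ Clara ∩ Sam: 13:20-16:15.
Xiulan ∩ Yosef ∩ Clara ∩ Sam ∩ Grace: 13:20-16:05.
Xiulan ∩ Yosef ∩ Clara ∩ Sam ∩ Grace ∩ Ana: 13:20-16:05.
Those are the intersection windows.
The longest is 13:20-16:05 at 165 minutes.

165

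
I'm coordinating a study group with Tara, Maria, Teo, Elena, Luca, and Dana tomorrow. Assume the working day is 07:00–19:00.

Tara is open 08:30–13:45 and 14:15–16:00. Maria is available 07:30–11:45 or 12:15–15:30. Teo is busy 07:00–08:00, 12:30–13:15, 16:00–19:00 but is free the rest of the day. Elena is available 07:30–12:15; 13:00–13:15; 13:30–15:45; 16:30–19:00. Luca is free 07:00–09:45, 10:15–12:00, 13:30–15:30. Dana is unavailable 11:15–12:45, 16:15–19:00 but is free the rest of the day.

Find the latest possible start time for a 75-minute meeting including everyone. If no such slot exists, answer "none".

Tara free: 08:30-13:45, 14:15-16:00.
Maria free: 07:30-11:45, 12:15-15:30.
Teo free: 08:00-12:30, 13:15-16:00 (invert busy blocks within the working day).
Elena free: 07:30-12:15, 13:00-13:15, 13:30-15:45, 16:30-19:00.
Luca free: 07:00-09:45, 10:15-12:00, 13:30-15:30.
Dana free: 07:00-11:15, 12:45-16:15 (invert busy blocks within the working day).
Tara ∩ Maria: 08:30-11:45, 12:15-13:45, 14:15-15:30.
Tara ∩ Maria ∩ Teo: 08:30-11:45, 12:15-12:30, 13:15-13:45, 14:15-15:30.
Tara ∩ Maria ∩ Teo ∩ Elena: 08:30-11:45, 13:30-13:45, 14:15-15:30.
Tara ∩ Maria ∩ Teo ∩ Elena ∩ Luca: 08:30-09:45, 10:15-11:45, 13:30-13:45, 14:15-15:30.
Tara ∩ Maria ∩ Teo ∩ Elena ∩ Luca ∩ Dana: 08:30-09:45, 10:15-11:15, 13:30-13:45, 14:15-15:30.
The last common window of at least 75 minutes is 14:15-15:30; a 75-minute meeting can start as late as 14:15 and still end by 15:30.

14:15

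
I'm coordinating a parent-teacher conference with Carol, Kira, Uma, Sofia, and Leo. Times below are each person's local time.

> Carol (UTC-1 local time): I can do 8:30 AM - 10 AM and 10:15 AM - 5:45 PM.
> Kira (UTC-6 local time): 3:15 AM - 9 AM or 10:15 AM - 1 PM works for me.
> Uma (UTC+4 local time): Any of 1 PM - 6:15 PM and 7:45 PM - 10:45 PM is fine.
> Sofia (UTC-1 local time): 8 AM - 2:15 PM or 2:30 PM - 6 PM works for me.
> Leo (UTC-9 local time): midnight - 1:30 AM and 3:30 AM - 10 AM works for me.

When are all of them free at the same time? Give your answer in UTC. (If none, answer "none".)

09:30-10:30, 12:30-14:15, 16:15-18:45

Carol in UTC: 09:30-11:00, 11:15-18:45 (add 1h to convert from UTC-1).
Kira in UTC: 09:15-15:00, 16:15-19:00 (add 6h to convert from UTC-6).
Uma in UTC: 09:00-14:15, 15:45-18:45 (subtract 4h to convert from UTC+4).
Sofia in UTC: 09:00-15:15, 15:30-19:00 (add 1h to convert from UTC-1).
Leo in UTC: 09:00-10:30, 12:30-19:00 (add 9h to convert from UTC-9).
Carol ∩ Kira: 09:30-11:00, 11:15-15:00, 16:15-18:45.
Carol ∩ Kira ∩ Uma: 09:30-11:00, 11:15-14:15, 16:15-18:45.
Carol ∩ Kira ∩ Uma ∩ Sofia: 09:30-11:00, 11:15-14:15, 16:15-18:45.
Carol ∩ Kira ∩ Uma ∩ Sofia ∩ Leo: 09:30-10:30, 12:30-14:15, 16:15-18:45.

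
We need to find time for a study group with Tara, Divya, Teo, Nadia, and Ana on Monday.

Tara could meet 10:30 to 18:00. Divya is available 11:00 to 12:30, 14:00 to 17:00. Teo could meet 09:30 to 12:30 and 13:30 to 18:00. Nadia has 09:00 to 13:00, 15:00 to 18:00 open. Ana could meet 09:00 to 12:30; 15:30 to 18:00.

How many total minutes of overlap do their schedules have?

Tara ∩ Divya: 11:00-12:30, 14:00-17:00.
Tara ∩ Divya ∩ Teo: 11:00-12:30, 14:00-17:00.
Tara ∩ Divya ∩ Teo ∩ Nadia: 11:00-12:30, 15:00-17:00.
Tara ∩ Divya ∩ Teo ∩ Nadia ∩ Ana: 11:00-12:30, 15:30-17:00.
Summing the common windows: 90 + 90 = 180 minutes.

180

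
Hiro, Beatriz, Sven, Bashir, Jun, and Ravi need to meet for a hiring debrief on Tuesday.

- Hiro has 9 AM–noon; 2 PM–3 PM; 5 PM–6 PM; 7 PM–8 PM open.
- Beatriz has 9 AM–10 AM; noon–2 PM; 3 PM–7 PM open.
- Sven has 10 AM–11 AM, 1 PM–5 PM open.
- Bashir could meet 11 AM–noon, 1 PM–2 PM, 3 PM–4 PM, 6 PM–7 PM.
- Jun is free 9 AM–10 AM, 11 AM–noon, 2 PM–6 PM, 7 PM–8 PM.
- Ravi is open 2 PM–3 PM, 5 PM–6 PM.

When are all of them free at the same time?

Hiro ∩ Beatriz: 09:00-10:00, 17:00-18:00.
Hiro ∩ Beatriz ∩ Sven: ∅.
Hiro ∩ Beatriz ∩ Sven ∩ Bashir: ∅.
Hiro ∩ Beatriz ∩ Sven ∩ Bashir ∩ Jun: ∅.
Hiro ∩ Beatriz ∩ Sven ∩ Bashir ∩ Jun ∩ Ravi: ∅.
There is no time when everyone is free.

none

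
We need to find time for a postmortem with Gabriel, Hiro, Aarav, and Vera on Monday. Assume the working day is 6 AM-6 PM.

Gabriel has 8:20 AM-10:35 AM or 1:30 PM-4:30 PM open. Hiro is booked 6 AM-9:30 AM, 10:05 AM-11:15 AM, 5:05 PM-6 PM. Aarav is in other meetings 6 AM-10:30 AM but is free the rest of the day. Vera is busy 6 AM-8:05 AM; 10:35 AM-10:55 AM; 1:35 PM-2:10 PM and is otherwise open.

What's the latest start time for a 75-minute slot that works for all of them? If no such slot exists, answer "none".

15:15

Gabriel free: 08:20-10:35, 13:30-16:30.
Hiro free: 09:30-10:05, 11:15-17:05 (invert busy blocks within the working day).
Aarav free: 10:30-18:00 (invert busy blocks within the working day).
Vera free: 08:05-10:35, 10:55-13:35, 14:10-18:00 (invert busy blocks within the working day).
Gabriel ∩ Hiro: 09:30-10:05, 13:30-16:30.
Gabriel ∩ Hiro ∩ Aarav: 13:30-16:30.
Gabriel ∩ Hiro ∩ Aarav ∩ Vera: 13:30-13:35, 14:10-16:30.
The last common window of at least 75 minutes is 14:10-16:30; a 75-minute meeting can start as late as 15:15 and still end by 16:30.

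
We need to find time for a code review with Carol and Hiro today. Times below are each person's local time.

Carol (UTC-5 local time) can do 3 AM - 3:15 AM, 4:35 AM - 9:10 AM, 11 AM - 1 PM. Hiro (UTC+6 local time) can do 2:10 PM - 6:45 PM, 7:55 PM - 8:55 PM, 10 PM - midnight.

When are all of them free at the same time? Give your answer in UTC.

08:10-08:15, 09:35-12:45, 13:55-14:10, 16:00-18:00

Carol in UTC: 08:00-08:15, 09:35-14:10, 16:00-18:00 (add 5h to convert from UTC-5).
Hiro in UTC: 08:10-12:45, 13:55-14:55, 16:00-18:00 (subtract 6h to convert from UTC+6).
Carol ∩ Hiro: 08:10-08:15, 09:35-12:45, 13:55-14:10, 16:00-18:00.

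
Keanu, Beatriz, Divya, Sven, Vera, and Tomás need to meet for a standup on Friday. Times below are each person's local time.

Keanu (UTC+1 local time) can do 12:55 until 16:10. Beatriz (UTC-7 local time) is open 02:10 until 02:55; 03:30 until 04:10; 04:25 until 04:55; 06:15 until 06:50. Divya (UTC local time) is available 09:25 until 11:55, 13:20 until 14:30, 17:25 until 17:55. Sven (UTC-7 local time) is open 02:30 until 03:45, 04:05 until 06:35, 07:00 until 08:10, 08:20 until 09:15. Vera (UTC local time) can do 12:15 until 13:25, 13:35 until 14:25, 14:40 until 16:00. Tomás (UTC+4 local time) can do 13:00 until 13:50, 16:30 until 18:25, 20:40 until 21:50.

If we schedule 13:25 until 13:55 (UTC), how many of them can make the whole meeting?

Keanu in UTC: 11:55-15:10 (subtract 1h to convert from UTC+1).
Beatriz in UTC: 09:10-09:55, 10:30-11:10, 11:25-11:55, 13:15-13:50 (add 7h to convert from UTC-7).
Divya in UTC: 09:25-11:55, 13:20-14:30, 17:25-17:55.
Sven in UTC: 09:30-10:45, 11:05-13:35, 14:00-15:10, 15:20-16:15 (add 7h to convert from UTC-7).
Vera in UTC: 12:15-13:25, 13:35-14:25, 14:40-16:00.
Tomás in UTC: 09:00-09:50, 12:30-14:25, 16:40-17:50 (subtract 4h to convert from UTC+4).
Keanu, Divya, and Tomás can make the full 13:25-13:55 slot — that's 3.

3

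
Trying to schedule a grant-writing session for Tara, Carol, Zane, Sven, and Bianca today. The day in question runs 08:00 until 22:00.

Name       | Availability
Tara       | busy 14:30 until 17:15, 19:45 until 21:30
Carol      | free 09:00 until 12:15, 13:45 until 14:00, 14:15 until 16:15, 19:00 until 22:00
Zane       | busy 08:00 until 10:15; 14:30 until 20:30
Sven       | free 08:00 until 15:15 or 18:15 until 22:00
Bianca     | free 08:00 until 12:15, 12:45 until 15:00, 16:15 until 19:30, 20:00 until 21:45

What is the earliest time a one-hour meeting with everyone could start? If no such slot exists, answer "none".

Tara free: 08:00-14:30, 17:15-19:45, 21:30-22:00 (invert busy blocks within the working day).
Carol free: 09:00-12:15, 13:45-14:00, 14:15-16:15, 19:00-22:00.
Zane free: 10:15-14:30, 20:30-22:00 (invert busy blocks within the working day).
Sven free: 08:00-15:15, 18:15-22:00.
Bianca free: 08:00-12:15, 12:45-15:00, 16:15-19:30, 20:00-21:45.
Tara ∩ Carol: 09:00-12:15, 13:45-14:00, 14:15-14:30, 19:00-19:45, 21:30-22:00.
Tara ∩ Carol ∩ Zane: 10:15-12:15, 13:45-14:00, 14:15-14:30, 21:30-22:00.
Tara ∩ Carol ∩ Zane ∩ Sven: 10:15-12:15, 13:45-14:00, 14:15-14:30, 21:30-22:00.
Tara ∩ Carol ∩ Zane ∩ Sven ∩ Bianca: 10:15-12:15, 13:45-14:00, 14:15-14:30, 21:30-21:45.
Those are the intersection windows.
The first common window of at least 60 minutes is 10:15-12:15, so the earliest start is 10:15.

10:15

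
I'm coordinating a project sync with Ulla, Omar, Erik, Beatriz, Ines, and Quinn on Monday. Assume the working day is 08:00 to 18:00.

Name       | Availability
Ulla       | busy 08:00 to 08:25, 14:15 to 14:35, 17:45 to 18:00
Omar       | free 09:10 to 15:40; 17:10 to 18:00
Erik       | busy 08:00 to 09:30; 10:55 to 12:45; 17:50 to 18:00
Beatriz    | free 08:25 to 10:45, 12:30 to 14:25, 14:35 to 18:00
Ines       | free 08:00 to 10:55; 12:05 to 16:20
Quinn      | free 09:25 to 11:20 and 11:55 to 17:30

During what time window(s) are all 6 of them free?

Ulla free: 08:25-14:15, 14:35-17:45 (invert busy blocks within the working day).
Omar free: 09:10-15:40, 17:10-18:00.
Erik free: 09:30-10:55, 12:45-17:50 (invert busy blocks within the working day).
Beatriz free: 08:25-10:45, 12:30-14:25, 14:35-18:00.
Ines free: 08:00-10:55, 12:05-16:20.
Quinn free: 09:25-11:20, 11:55-17:30.
Ulla ∩ Omar: 09:10-14:15, 14:35-15:40, 17:10-17:45.
Ulla ∩ Omar ∩ Erik: 09:30-10:55, 12:45-14:15, 14:35-15:40, 17:10-17:45.
Ulla ∩ Omar ∩ Erik ∩ Beatriz: 09:30-10:45, 12:45-14:15, 14:35-15:40, 17:10-17:45.
Ulla ∩ Omar ∩ Erik ∩ Beatriz ∩ Ines: 09:30-10:45, 12:45-14:15, 14:35-15:40.
Ulla ∩ Omar ∩ Erik ∩ Beatriz ∩ Ines ∩ Quinn: 09:30-10:45, 12:45-14:15, 14:35-15:40.

09:30-10:45, 12:45-14:15, 14:35-15:40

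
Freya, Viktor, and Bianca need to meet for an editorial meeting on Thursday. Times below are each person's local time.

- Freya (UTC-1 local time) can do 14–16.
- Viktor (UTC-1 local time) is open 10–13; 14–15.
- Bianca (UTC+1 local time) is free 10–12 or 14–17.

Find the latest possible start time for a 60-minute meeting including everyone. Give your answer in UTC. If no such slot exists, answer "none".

Freya in UTC: 15:00-17:00 (add 1h to convert from UTC-1).
Viktor in UTC: 11:00-14:00, 15:00-16:00 (add 1h to convert from UTC-1).
Bianca in UTC: 09:00-11:00, 13:00-16:00 (subtract 1h to convert from UTC+1).
Freya ∩ Viktor: 15:00-16:00.
Freya ∩ Viktor ∩ Bianca: 15:00-16:00.
The last common window of at least 60 minutes is 15:00-16:00; a 60-minute meeting can start as late as 15:00 and still end by 16:00.

15:00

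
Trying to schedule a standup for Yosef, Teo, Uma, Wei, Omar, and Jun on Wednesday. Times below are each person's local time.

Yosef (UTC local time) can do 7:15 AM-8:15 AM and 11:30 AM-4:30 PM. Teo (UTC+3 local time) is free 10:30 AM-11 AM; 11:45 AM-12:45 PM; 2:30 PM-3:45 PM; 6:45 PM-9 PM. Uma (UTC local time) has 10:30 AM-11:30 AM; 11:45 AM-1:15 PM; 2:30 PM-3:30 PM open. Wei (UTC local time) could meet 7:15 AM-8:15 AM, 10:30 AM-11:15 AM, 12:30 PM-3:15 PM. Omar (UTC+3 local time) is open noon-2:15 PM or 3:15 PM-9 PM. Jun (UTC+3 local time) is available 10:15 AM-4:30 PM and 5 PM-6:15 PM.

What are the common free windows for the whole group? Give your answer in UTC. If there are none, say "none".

Yosef in UTC: 07:15-08:15, 11:30-16:30.
Teo in UTC: 07:30-08:00, 08:45-09:45, 11:30-12:45, 15:45-18:00 (subtract 3h to convert from UTC+3).
Uma in UTC: 10:30-11:30, 11:45-13:15, 14:30-15:30.
Wei in UTC: 07:15-08:15, 10:30-11:15, 12:30-15:15.
Omar in UTC: 09:00-11:15, 12:15-18:00 (subtract 3h to convert from UTC+3).
Jun in UTC: 07:15-13:30, 14:00-15:15 (subtract 3h to convert from UTC+3).
Yosef ∩ Teo: 07:30-08:00, 11:30-12:45, 15:45-16:30.
Yosef ∩ Teo ∩ Uma: 11:45-12:45.
Yosef ∩ Teo ∩ Uma ∩ Wei: 12:30-12:45.
Yosef ∩ Teo ∩ Uma ∩ Wei ∩ Omar: 12:30-12:45.
Yosef ∩ Teo ∩ Uma ∩ Wei ∩ Omar ∩ Jun: 12:30-12:45.

12:30-12:45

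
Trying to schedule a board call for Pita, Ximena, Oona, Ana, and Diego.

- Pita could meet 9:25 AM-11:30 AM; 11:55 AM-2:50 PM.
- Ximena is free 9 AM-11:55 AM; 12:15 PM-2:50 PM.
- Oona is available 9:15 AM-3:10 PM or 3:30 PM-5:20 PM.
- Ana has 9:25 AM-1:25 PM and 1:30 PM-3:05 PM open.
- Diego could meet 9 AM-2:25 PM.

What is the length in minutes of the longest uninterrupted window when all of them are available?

125

Pita ∩ Ximena: 09:25-11:30, 12:15-14:50.
Pita ∩ Ximena ∩ Oona: 09:25-11:30, 12:15-14:50.
Pita ∩ Ximena ∩ Oona ∩ Ana: 09:25-11:30, 12:15-13:25, 13:30-14:50.
Pita ∩ Ximena ∩ Oona ∩ Ana ∩ Diego: 09:25-11:30, 12:15-13:25, 13:30-14:25.
The longest is 09:25-11:30 at 125 minutes.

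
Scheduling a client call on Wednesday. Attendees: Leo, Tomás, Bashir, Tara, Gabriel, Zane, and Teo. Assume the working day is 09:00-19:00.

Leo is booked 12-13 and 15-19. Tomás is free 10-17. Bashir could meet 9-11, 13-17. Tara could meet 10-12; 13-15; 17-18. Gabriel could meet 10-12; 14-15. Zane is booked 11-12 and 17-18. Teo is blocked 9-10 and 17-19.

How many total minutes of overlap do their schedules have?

120

Leo free: 09:00-12:00, 13:00-15:00 (invert busy blocks within the working day).
Tomás free: 10:00-17:00.
Bashir free: 09:00-11:00, 13:00-17:00.
Tara free: 10:00-12:00, 13:00-15:00, 17:00-18:00.
Gabriel free: 10:00-12:00, 14:00-15:00.
Zane free: 09:00-11:00, 12:00-17:00, 18:00-19:00 (invert busy blocks within the working day).
Teo free: 10:00-17:00 (invert busy blocks within the working day).
Leo ∩ Tomás: 10:00-12:00, 13:00-15:00.
Leo ∩ Tomás ∩ Bashir: 10:00-11:00, 13:00-15:00.
Leo ∩ Tomás ∩ Bashir ∩ Tara: 10:00-11:00, 13:00-15:00.
Leo ∩ Tomás ∩ Bashir ∩ Tara ∩ Gabriel: 10:00-11:00, 14:00-15:00.
Leo ∩ Tomás ∩ Bashir ∩ Tara ∩ Gabriel ∩ Zane: 10:00-11:00, 14:00-15:00.
Leo ∩ Tomás ∩ Bashir ∩ Tara ∩ Gabriel ∩ Zane ∩ Teo: 10:00-11:00, 14:00-15:00.
Summing the common windows: 60 + 60 = 120 minutes.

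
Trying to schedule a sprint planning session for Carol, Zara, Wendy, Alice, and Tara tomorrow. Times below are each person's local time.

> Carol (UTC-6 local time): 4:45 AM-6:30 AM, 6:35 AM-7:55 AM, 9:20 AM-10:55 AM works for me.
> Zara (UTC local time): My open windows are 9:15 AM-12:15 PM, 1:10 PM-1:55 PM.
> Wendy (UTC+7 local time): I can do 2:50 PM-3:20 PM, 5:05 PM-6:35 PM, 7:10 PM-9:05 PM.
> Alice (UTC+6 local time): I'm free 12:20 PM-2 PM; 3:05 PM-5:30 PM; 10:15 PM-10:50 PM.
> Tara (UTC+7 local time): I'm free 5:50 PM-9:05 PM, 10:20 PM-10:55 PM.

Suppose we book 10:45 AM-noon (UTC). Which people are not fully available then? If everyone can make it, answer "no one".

Carol in UTC: 10:45-12:30, 12:35-13:55, 15:20-16:55 (add 6h to convert from UTC-6).
Zara in UTC: 09:15-12:15, 13:10-13:55.
Wendy in UTC: 07:50-08:20, 10:05-11:35, 12:10-14:05 (subtract 7h to convert from UTC+7).
Alice in UTC: 06:20-08:00, 09:05-11:30, 16:15-16:50 (subtract 6h to convert from UTC+6).
Tara in UTC: 10:50-14:05, 15:20-15:55 (subtract 7h to convert from UTC+7).
Carol: free for 10:45-12:00. Zara: free for 10:45-12:00. Wendy: not fully free for 10:45-12:00. Alice: not fully free for 10:45-12:00. Tara: not fully free for 10:45-12:00.

Alice, Tara, Wendy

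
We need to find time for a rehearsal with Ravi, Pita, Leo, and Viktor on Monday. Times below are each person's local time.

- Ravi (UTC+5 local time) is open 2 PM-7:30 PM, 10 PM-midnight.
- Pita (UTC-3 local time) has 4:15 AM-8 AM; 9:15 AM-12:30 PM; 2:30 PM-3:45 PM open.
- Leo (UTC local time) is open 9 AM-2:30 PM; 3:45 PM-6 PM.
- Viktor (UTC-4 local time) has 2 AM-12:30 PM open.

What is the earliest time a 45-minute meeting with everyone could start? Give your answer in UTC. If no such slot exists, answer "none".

Ravi in UTC: 09:00-14:30, 17:00-19:00 (subtract 5h to convert from UTC+5).
Pita in UTC: 07:15-11:00, 12:15-15:30, 17:30-18:45 (add 3h to convert from UTC-3).
Leo in UTC: 09:00-14:30, 15:45-18:00.
Viktor in UTC: 06:00-16:30 (add 4h to convert from UTC-4).
Ravi ∩ Pita: 09:00-11:00, 12:15-14:30, 17:30-18:45.
Ravi ∩ Pita ∩ Leo: 09:00-11:00, 12:15-14:30, 17:30-18:00.
Ravi ∩ Pita ∩ Leo ∩ Viktor: 09:00-11:00, 12:15-14:30.
The first common window of at least 45 minutes is 09:00-11:00, so the earliest start is 09:00.

09:00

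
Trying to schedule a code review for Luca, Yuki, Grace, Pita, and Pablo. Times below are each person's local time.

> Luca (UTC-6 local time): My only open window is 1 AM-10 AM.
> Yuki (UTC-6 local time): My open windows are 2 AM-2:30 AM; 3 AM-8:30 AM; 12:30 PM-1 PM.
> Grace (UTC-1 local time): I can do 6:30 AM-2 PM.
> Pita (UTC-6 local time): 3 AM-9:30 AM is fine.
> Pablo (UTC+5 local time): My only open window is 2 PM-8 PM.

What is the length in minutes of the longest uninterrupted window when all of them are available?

330

Luca in UTC: 07:00-16:00 (add 6h to convert from UTC-6).
Yuki in UTC: 08:00-08:30, 09:00-14:30, 18:30-19:00 (add 6h to convert from UTC-6).
Grace in UTC: 07:30-15:00 (add 1h to convert from UTC-1).
Pita in UTC: 09:00-15:30 (add 6h to convert from UTC-6).
Pablo in UTC: 09:00-15:00 (subtract 5h to convert from UTC+5).
Luca ∩ Yuki: 08:00-08:30, 09:00-14:30.
Luca ∩ Yuki ∩ Grace: 08:00-08:30, 09:00-14:30.
Luca ∩ Yuki ∩ Grace ∩ Pita: 09:00-14:30.
Luca ∩ Yuki ∩ Grace ∩ Pita ∩ Pablo: 09:00-14:30.
So the common availability across everyone is 09:00-14:30.
The longest is 09:00-14:30 at 330 minutes.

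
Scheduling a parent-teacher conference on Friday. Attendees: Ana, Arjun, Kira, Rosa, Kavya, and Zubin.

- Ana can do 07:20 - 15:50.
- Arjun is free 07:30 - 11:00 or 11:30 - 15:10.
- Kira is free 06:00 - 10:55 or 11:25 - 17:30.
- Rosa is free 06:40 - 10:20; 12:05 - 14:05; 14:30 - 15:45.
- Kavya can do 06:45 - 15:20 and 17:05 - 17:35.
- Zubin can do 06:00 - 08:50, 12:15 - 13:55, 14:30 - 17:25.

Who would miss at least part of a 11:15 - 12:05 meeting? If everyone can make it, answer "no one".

Arjun, Kira, Rosa, Zubin

Ana: free for 11:15-12:05. Arjun: not fully free for 11:15-12:05. Kira: not fully free for 11:15-12:05. Rosa: not fully free for 11:15-12:05. Kavya: free for 11:15-12:05. Zubin: not fully free for 11:15-12:05.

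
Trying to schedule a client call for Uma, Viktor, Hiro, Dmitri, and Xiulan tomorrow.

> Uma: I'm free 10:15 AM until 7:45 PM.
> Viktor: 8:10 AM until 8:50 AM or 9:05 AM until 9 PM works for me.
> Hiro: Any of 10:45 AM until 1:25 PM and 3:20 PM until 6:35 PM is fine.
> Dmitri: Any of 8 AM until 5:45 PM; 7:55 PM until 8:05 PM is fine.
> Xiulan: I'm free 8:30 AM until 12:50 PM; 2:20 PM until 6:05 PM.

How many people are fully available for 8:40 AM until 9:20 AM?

Dmitri and Xiulan can make the full 08:40-09:20 slot — that's 2.

2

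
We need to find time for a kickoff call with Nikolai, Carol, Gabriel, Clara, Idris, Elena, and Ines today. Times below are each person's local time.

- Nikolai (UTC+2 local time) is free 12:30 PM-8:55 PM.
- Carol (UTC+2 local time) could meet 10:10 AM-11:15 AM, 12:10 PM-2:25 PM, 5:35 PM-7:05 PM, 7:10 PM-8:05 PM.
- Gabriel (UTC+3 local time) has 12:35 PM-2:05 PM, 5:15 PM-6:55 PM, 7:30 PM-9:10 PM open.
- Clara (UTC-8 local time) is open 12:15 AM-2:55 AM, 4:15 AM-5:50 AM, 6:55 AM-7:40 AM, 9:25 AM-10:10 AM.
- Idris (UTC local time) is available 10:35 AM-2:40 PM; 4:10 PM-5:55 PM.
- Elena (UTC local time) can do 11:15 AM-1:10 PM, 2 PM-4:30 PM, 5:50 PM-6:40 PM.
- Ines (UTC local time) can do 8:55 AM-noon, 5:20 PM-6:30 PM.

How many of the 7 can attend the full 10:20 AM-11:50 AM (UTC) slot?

2

Nikolai in UTC: 10:30-18:55 (subtract 2h to convert from UTC+2).
Carol in UTC: 08:10-09:15, 10:10-12:25, 15:35-17:05, 17:10-18:05 (subtract 2h to convert from UTC+2).
Gabriel in UTC: 09:35-11:05, 14:15-15:55, 16:30-18:10 (subtract 3h to convert from UTC+3).
Clara in UTC: 08:15-10:55, 12:15-13:50, 14:55-15:40, 17:25-18:10 (add 8h to convert from UTC-8).
Idris in UTC: 10:35-14:40, 16:10-17:55.
Elena in UTC: 11:15-13:10, 14:00-16:30, 17:50-18:40.
Ines in UTC: 08:55-12:00, 17:20-18:30.
Carol and Ines can make the full 10:20-11:50 slot — that's 2.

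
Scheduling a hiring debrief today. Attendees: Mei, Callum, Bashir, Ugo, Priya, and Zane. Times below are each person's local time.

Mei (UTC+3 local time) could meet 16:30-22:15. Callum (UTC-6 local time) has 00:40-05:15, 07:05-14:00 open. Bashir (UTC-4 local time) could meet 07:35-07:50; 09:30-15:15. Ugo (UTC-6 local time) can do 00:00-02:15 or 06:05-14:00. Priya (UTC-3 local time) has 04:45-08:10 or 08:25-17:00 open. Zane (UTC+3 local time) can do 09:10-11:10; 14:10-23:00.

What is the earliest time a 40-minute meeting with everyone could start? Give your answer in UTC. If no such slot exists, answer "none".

Mei in UTC: 13:30-19:15 (subtract 3h to convert from UTC+3).
Callum in UTC: 06:40-11:15, 13:05-20:00 (add 6h to convert from UTC-6).
Bashir in UTC: 11:35-11:50, 13:30-19:15 (add 4h to convert from UTC-4).
Ugo in UTC: 06:00-08:15, 12:05-20:00 (add 6h to convert from UTC-6).
Priya in UTC: 07:45-11:10, 11:25-20:00 (add 3h to convert from UTC-3).
Zane in UTC: 06:10-08:10, 11:10-20:00 (subtract 3h to convert from UTC+3).
Mei ∩ Callum: 13:30-19:15.
Mei ∩ Callum ∩ Bashir: 13:30-19:15.
Mei ∩ Callum ∩ Bashir ∩ Ugo: 13:30-19:15.
Mei ∩ Callum ∩ Bashir ∩ Ugo ∩ Priya: 13:30-19:15.
Mei ∩ Callum ∩ Bashir ∩ Ugo ∩ Priya ∩ Zane: 13:30-19:15.
Those are the intersection windows.
The first common window of at least 40 minutes is 13:30-19:15, so the earliest start is 13:30.

13:30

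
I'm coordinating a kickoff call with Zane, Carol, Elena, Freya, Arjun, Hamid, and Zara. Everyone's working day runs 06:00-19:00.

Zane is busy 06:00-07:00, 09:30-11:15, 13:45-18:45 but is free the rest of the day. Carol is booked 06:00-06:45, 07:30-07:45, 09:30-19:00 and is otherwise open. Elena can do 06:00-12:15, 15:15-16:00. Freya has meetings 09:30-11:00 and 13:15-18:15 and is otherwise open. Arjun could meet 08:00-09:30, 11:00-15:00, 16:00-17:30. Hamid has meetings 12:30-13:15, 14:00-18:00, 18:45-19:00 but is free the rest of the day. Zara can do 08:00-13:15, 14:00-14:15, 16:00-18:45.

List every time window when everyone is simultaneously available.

08:00-09:30

Zane free: 07:00-09:30, 11:15-13:45, 18:45-19:00 (invert busy blocks within the working day).
Carol free: 06:45-07:30, 07:45-09:30 (invert busy blocks within the working day).
Elena free: 06:00-12:15, 15:15-16:00.
Freya free: 06:00-09:30, 11:00-13:15, 18:15-19:00 (invert busy blocks within the working day).
Arjun free: 08:00-09:30, 11:00-15:00, 16:00-17:30.
Hamid free: 06:00-12:30, 13:15-14:00, 18:00-18:45 (invert busy blocks within the working day).
Zara free: 08:00-13:15, 14:00-14:15, 16:00-18:45.
Zane ∩ Carol: 07:00-07:30, 07:45-09:30.
Zane ∩ Carol ∩ Elena: 07:00-07:30, 07:45-09:30.
Zane ∩ Carol ∩ Elena ∩ Freya: 07:00-07:30, 07:45-09:30.
Zane ∩ Carol ∩ Elena ∩ Freya ∩ Arjun: 08:00-09:30.
Zane ∩ Carol ∩ Elena ∩ Freya ∩ Arjun ∩ Hamid: 08:00-09:30.
Zane ∩ Carol ∩ Elena ∩ Freya ∩ Arjun ∩ Hamid ∩ Zara: 08:00-09:30.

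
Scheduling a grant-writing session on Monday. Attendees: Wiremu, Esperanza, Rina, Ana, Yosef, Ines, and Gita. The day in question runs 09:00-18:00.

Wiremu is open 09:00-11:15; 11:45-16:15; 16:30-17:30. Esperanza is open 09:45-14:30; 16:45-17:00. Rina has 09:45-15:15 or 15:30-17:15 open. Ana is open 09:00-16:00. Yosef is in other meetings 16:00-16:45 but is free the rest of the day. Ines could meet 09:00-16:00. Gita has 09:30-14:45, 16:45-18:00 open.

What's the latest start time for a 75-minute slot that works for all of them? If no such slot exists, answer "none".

13:15

Wiremu free: 09:00-11:15, 11:45-16:15, 16:30-17:30.
Esperanza free: 09:45-14:30, 16:45-17:00.
Rina free: 09:45-15:15, 15:30-17:15.
Ana free: 09:00-16:00.
Yosef free: 09:00-16:00, 16:45-18:00 (invert busy blocks within the working day).
Ines free: 09:00-16:00.
Gita free: 09:30-14:45, 16:45-18:00.
Wiremu ∩ Esperanza: 09:45-11:15, 11:45-14:30, 16:45-17:00.
Wiremu ∩ Esperanza ∩ Rina: 09:45-11:15, 11:45-14:30, 16:45-17:00.
Wiremu ∩ Esperanza ∩ Rina ∩ Ana: 09:45-11:15, 11:45-14:30.
Wiremu ∩ Esperanza ∩ Rina ∩ Ana ∩ Yosef: 09:45-11:15, 11:45-14:30.
Wiremu ∩ Esperanza ∩ Rina ∩ Ana ∩ Yosef ∩ Ines: 09:45-11:15, 11:45-14:30.
Wiremu ∩ Esperanza ∩ Rina ∩ Ana ∩ Yosef ∩ Ines ∩ Gita: 09:45-11:15, 11:45-14:30.
Those are the intersection windows.
The last common window of at least 75 minutes is 11:45-14:30; a 75-minute meeting can start as late as 13:15 and still end by 14:30.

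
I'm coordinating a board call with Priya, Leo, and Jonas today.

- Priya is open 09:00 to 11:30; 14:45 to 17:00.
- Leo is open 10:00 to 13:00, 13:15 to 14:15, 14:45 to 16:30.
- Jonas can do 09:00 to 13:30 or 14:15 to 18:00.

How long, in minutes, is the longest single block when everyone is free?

Priya ∩ Leo: 10:00-11:30, 14:45-16:30.
Priya ∩ Leo ∩ Jonas: 10:00-11:30, 14:45-16:30.
The longest is 14:45-16:30 at 105 minutes.

105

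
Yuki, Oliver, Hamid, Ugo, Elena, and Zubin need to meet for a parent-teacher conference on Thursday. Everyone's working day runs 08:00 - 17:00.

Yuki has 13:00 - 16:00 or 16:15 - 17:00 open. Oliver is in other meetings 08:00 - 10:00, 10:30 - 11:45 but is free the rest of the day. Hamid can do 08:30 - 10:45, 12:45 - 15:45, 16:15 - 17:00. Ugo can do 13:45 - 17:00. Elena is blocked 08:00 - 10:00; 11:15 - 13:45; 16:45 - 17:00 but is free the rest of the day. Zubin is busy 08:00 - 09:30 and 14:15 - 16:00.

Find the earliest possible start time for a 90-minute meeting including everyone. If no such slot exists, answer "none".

none

Yuki free: 13:00-16:00, 16:15-17:00.
Oliver free: 10:00-10:30, 11:45-17:00 (invert busy blocks within the working day).
Hamid free: 08:30-10:45, 12:45-15:45, 16:15-17:00.
Ugo free: 13:45-17:00.
Elena free: 10:00-11:15, 13:45-16:45 (invert busy blocks within the working day).
Zubin free: 09:30-14:15, 16:00-17:00 (invert busy blocks within the working day).
Yuki ∩ Oliver: 13:00-16:00, 16:15-17:00.
Yuki ∩ Oliver ∩ Hamid: 13:00-15:45, 16:15-17:00.
Yuki ∩ Oliver ∩ Hamid ∩ Ugo: 13:45-15:45, 16:15-17:00.
Yuki ∩ Oliver ∩ Hamid ∩ Ugo ∩ Elena: 13:45-15:45, 16:15-16:45.
Yuki ∩ Oliver ∩ Hamid ∩ Ugo ∩ Elena ∩ Zubin: 13:45-14:15, 16:15-16:45.
So the common availability across everyone is 13:45-14:15, 16:15-16:45.
No common window is at least 90 minutes long.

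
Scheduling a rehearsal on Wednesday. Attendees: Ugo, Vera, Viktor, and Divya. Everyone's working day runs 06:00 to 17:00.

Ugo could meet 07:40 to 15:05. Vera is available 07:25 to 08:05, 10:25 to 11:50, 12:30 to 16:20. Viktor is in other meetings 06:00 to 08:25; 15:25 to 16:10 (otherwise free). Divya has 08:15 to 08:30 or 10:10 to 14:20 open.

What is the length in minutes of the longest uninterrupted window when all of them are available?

Ugo free: 07:40-15:05.
Vera free: 07:25-08:05, 10:25-11:50, 12:30-16:20.
Viktor free: 08:25-15:25, 16:10-17:00 (invert busy blocks within the working day).
Divya free: 08:15-08:30, 10:10-14:20.
Ugo ∩ Vera: 07:40-08:05, 10:25-11:50, 12:30-15:05.
Ugo ∩ Vera ∩ Viktor: 10:25-11:50, 12:30-15:05.
Ugo ∩ Vera ∩ Viktor ∩ Divya: 10:25-11:50, 12:30-14:20.
The longest is 12:30-14:20 at 110 minutes.

110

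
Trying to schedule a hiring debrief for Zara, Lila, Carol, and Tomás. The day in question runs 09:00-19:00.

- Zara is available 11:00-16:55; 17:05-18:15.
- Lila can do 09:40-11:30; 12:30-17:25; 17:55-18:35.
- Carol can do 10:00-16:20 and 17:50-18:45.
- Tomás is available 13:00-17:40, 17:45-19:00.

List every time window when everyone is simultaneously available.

13:00-16:20, 17:55-18:15

Zara ∩ Lila: 11:00-11:30, 12:30-16:55, 17:05-17:25, 17:55-18:15.
Zara ∩ Lila ∩ Carol: 11:00-11:30, 12:30-16:20, 17:55-18:15.
Zara ∩ Lila ∩ Carol ∩ Tomás: 13:00-16:20, 17:55-18:15.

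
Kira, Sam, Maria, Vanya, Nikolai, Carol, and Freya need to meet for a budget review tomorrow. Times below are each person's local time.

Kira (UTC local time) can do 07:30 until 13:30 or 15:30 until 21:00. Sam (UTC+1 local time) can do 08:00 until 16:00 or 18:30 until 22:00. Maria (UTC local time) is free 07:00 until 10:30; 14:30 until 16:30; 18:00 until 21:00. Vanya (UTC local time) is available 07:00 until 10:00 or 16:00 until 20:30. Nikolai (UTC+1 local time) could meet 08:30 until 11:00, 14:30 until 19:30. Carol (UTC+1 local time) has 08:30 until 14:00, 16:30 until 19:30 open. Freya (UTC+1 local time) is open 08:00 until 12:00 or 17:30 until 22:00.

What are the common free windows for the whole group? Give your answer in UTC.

07:30-10:00, 18:00-18:30

Kira in UTC: 07:30-13:30, 15:30-21:00.
Sam in UTC: 07:00-15:00, 17:30-21:00 (subtract 1h to convert from UTC+1).
Maria in UTC: 07:00-10:30, 14:30-16:30, 18:00-21:00.
Vanya in UTC: 07:00-10:00, 16:00-20:30.
Nikolai in UTC: 07:30-10:00, 13:30-18:30 (subtract 1h to convert from UTC+1).
Carol in UTC: 07:30-13:00, 15:30-18:30 (subtract 1h to convert from UTC+1).
Freya in UTC: 07:00-11:00, 16:30-21:00 (subtract 1h to convert from UTC+1).
Kira ∩ Sam: 07:30-13:30, 17:30-21:00.
Kira ∩ Sam ∩ Maria: 07:30-10:30, 18:00-21:00.
Kira ∩ Sam ∩ Maria ∩ Vanya: 07:30-10:00, 18:00-20:30.
Kira ∩ Sam ∩ Maria ∩ Vanya ∩ Nikolai: 07:30-10:00, 18:00-18:30.
Kira ∩ Sam ∩ Maria ∩ Vanya ∩ Nikolai ∩ Carol: 07:30-10:00, 18:00-18:30.
Kira ∩ Sam ∩ Maria ∩ Vanya ∩ Nikolai ∩ Carol ∩ Freya: 07:30-10:00, 18:00-18:30.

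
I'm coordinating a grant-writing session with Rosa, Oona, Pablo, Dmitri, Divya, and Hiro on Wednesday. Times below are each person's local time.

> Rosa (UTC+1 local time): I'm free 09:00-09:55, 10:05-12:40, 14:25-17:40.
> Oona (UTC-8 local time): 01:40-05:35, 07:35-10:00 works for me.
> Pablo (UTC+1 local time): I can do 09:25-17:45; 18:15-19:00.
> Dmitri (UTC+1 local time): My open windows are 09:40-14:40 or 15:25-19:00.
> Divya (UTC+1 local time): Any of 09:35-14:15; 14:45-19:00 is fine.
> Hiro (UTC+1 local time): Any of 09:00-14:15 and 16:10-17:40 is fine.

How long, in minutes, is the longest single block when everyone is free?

120

Rosa in UTC: 08:00-08:55, 09:05-11:40, 13:25-16:40 (subtract 1h to convert from UTC+1).
Oona in UTC: 09:40-13:35, 15:35-18:00 (add 8h to convert from UTC-8).
Pablo in UTC: 08:25-16:45, 17:15-18:00 (subtract 1h to convert from UTC+1).
Dmitri in UTC: 08:40-13:40, 14:25-18:00 (subtract 1h to convert from UTC+1).
Divya in UTC: 08:35-13:15, 13:45-18:00 (subtract 1h to convert from UTC+1).
Hiro in UTC: 08:00-13:15, 15:10-16:40 (subtract 1h to convert from UTC+1).
Rosa ∩ Oona: 09:40-11:40, 13:25-13:35, 15:35-16:40.
Rosa ∩ Oona ∩ Pablo: 09:40-11:40, 13:25-13:35, 15:35-16:40.
Rosa ∩ Oona ∩ Pablo ∩ Dmitri: 09:40-11:40, 13:25-13:35, 15:35-16:40.
Rosa ∩ Oona ∩ Pablo ∩ Dmitri ∩ Divya: 09:40-11:40, 15:35-16:40.
Rosa ∩ Oona ∩ Pablo ∩ Dmitri ∩ Divya ∩ Hiro: 09:40-11:40, 15:35-16:40.
So the common availability across everyone is 09:40-11:40, 15:35-16:40.
The longest is 09:40-11:40 at 120 minutes.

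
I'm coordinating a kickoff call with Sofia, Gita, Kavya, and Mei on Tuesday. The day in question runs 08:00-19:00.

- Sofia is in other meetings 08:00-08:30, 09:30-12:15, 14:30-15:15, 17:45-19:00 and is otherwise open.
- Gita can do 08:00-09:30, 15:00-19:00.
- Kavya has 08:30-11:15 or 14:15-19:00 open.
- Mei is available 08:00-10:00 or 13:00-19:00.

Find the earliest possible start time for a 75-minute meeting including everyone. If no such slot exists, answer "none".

Sofia free: 08:30-09:30, 12:15-14:30, 15:15-17:45 (invert busy blocks within the working day).
Gita free: 08:00-09:30, 15:00-19:00.
Kavya free: 08:30-11:15, 14:15-19:00.
Mei free: 08:00-10:00, 13:00-19:00.
Sofia ∩ Gita: 08:30-09:30, 15:15-17:45.
Sofia ∩ Gita ∩ Kavya: 08:30-09:30, 15:15-17:45.
Sofia ∩ Gita ∩ Kavya ∩ Mei: 08:30-09:30, 15:15-17:45.
The first common window of at least 75 minutes is 15:15-17:45, so the earliest start is 15:15.

15:15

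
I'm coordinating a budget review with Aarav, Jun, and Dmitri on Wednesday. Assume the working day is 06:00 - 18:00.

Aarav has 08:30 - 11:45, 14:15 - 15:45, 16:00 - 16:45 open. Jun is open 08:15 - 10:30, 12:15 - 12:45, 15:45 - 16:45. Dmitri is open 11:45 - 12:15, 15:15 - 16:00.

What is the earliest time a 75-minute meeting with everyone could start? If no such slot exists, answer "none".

none

Aarav ∩ Jun: 08:30-10:30, 16:00-16:45.
Aarav ∩ Jun ∩ Dmitri: ∅.
There is no time when everyone is free.
No common window is at least 75 minutes long.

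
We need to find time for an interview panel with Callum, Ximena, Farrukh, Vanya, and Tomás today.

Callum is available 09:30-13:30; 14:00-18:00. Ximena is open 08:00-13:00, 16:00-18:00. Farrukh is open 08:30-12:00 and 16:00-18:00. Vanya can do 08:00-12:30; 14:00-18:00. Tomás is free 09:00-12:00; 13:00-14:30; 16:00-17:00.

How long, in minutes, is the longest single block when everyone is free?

150

Callum ∩ Ximena: 09:30-13:00, 16:00-18:00.
Callum ∩ Ximena ∩ Farrukh: 09:30-12:00, 16:00-18:00.
Callum ∩ Ximena ∩ Farrukh ∩ Vanya: 09:30-12:00, 16:00-18:00.
Callum ∩ Ximena ∩ Farrukh ∩ Vanya ∩ Tomás: 09:30-12:00, 16:00-17:00.
Those are the intersection windows.
The longest is 09:30-12:00 at 150 minutes.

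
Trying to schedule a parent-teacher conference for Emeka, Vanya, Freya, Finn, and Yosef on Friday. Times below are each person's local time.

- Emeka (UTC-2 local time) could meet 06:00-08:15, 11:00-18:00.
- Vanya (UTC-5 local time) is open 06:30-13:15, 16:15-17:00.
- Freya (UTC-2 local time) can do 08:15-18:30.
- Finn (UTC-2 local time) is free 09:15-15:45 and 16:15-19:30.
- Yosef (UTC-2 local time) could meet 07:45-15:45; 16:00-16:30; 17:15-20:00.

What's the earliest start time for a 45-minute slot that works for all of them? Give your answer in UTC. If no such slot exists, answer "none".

Emeka in UTC: 08:00-10:15, 13:00-20:00 (add 2h to convert from UTC-2).
Vanya in UTC: 11:30-18:15, 21:15-22:00 (add 5h to convert from UTC-5).
Freya in UTC: 10:15-20:30 (add 2h to convert from UTC-2).
Finn in UTC: 11:15-17:45, 18:15-21:30 (add 2h to convert from UTC-2).
Yosef in UTC: 09:45-17:45, 18:00-18:30, 19:15-22:00 (add 2h to convert from UTC-2).
Emeka ∩ Vanya: 13:00-18:15.
Emeka ∩ Vanya ∩ Freya: 13:00-18:15.
Emeka ∩ Vanya ∩ Freya ∩ Finn: 13:00-17:45.
Emeka ∩ Vanya ∩ Freya ∩ Finn ∩ Yosef: 13:00-17:45.
The first common window of at least 45 minutes is 13:00-17:45, so the earliest start is 13:00.

13:00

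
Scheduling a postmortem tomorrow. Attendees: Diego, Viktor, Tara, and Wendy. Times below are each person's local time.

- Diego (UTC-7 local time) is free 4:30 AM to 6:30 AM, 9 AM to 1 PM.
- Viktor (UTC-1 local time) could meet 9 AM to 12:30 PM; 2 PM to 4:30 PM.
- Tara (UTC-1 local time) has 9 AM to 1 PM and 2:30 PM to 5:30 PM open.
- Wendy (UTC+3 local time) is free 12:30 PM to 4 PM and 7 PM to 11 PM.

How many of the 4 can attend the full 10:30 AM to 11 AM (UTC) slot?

3

Diego in UTC: 11:30-13:30, 16:00-20:00 (add 7h to convert from UTC-7).
Viktor in UTC: 10:00-13:30, 15:00-17:30 (add 1h to convert from UTC-1).
Tara in UTC: 10:00-14:00, 15:30-18:30 (add 1h to convert from UTC-1).
Wendy in UTC: 09:30-13:00, 16:00-20:00 (subtract 3h to convert from UTC+3).
Viktor, Tara, and Wendy can make the full 10:30-11:00 slot — that's 3.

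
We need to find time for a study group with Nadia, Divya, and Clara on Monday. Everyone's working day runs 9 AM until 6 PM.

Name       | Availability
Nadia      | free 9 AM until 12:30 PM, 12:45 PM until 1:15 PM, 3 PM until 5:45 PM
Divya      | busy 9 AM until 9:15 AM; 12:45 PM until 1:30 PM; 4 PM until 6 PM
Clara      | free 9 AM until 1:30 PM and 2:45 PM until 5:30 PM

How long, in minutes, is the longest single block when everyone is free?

195

Nadia free: 09:00-12:30, 12:45-13:15, 15:00-17:45.
Divya free: 09:15-12:45, 13:30-16:00 (invert busy blocks within the working day).
Clara free: 09:00-13:30, 14:45-17:30.
Nadia ∩ Divya: 09:15-12:30, 15:00-16:00.
Nadia ∩ Divya ∩ Clara: 09:15-12:30, 15:00-16:00.
Those are the intersection windows.
The longest is 09:15-12:30 at 195 minutes.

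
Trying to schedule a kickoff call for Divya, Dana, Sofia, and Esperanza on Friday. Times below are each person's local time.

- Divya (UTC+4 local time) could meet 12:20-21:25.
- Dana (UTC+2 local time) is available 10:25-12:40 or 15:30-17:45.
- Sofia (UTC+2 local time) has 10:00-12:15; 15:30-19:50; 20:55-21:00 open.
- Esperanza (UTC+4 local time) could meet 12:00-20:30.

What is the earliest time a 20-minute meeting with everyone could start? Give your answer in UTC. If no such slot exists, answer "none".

08:25

Divya in UTC: 08:20-17:25 (subtract 4h to convert from UTC+4).
Dana in UTC: 08:25-10:40, 13:30-15:45 (subtract 2h to convert from UTC+2).
Sofia in UTC: 08:00-10:15, 13:30-17:50, 18:55-19:00 (subtract 2h to convert from UTC+2).
Esperanza in UTC: 08:00-16:30 (subtract 4h to convert from UTC+4).
Divya ∩ Dana: 08:25-10:40, 13:30-15:45.
Divya ∩ Dana ∩ Sofia: 08:25-10:15, 13:30-15:45.
Divya ∩ Dana ∩ Sofia ∩ Esperanza: 08:25-10:15, 13:30-15:45.
So the common availability across everyone is 08:25-10:15, 13:30-15:45.
The first common window of at least 20 minutes is 08:25-10:15, so the earliest start is 08:25.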